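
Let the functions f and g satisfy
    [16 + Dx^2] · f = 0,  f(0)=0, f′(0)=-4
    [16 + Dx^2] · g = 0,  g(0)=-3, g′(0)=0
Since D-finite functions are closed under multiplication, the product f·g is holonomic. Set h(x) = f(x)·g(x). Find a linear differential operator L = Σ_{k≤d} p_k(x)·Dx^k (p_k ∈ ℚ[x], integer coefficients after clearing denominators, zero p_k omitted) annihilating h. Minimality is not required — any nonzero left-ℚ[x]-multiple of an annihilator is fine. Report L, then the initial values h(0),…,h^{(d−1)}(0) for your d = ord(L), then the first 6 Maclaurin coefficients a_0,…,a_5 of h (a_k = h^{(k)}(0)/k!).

f: a_k = 0, -4, 0, 32/3, 0, -128/15, …
g: a_k = -3, 0, 24, 0, -32, 0, …
Product ⇒ symmetric product L₀, ord ≤ 4.
L = 64·Dx + Dx^3  (order 3).
h: a_k = 0, 12, 0, -128, 0, 2048/5, …
ICs: h(0) = 0, h′(0) = 12, h′′(0) = 0.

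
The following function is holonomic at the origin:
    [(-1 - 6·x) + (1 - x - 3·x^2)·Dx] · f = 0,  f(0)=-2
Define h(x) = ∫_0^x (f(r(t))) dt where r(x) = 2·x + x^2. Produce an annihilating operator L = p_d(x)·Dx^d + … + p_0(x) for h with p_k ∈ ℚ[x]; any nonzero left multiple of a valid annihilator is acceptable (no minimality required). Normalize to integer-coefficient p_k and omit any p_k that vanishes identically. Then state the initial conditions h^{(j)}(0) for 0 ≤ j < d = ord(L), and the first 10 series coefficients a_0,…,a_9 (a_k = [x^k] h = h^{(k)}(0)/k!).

L = (2 + 26·x + 36·x^2 + 12·x^3)·Dx + (-1 + 2·x + 13·x^2 + 12·x^3 + 3·x^4)·Dx^2  (order 2).
h: a_k = 0, -2, -2, -34/3, -36, -784/5, -1930/3, -19742/7, -12438, -504326/9, …
ICs: h(0) = 0, h′(0) = -2.

f: a_k = -2, -2, -8, -14, -38, -80, -194, -434, -1016, -2318, …
f∘r: x↦r, Dx↦Dx/r' in L_f ⇒ L₀.
h=∫₀ˣh₀: take L = L₀·Dx.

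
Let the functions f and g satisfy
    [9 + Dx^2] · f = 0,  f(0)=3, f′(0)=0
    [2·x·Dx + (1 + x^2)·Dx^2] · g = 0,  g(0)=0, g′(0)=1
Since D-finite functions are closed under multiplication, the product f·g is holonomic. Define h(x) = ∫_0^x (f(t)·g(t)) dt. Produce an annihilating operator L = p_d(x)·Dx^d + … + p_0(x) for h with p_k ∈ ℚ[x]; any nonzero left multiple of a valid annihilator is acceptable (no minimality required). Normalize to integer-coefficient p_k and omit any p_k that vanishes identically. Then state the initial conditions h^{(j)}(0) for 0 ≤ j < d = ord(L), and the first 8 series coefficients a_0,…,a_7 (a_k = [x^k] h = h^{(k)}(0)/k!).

f: a_k = 3, 0, -27/2, 0, 81/8, 0, -243/80, 0, …
g: a_k = 0, 1, 0, -1/3, 0, 1/5, 0, -1/7, …
f·g: L₀ = L_f ⊗_s L_g, ord ≤ 2·2.
h=∫₀ˣh₀: take L = L₀·Dx.
L = (1170 + 3834·x^2 + 4779·x^4 + 2916·x^6 + 729·x^8)·Dx + (396·x + 1044·x^3 + 972·x^5 + 324·x^7)·Dx^2 + (220 + 768·x^2 + 1026·x^4 + 648·x^6 + 162·x^8)·Dx^3 + (44·x + 116·x^3 + 108·x^5 + 36·x^7)·Dx^4 + (10 + 38·x^2 + 55·x^4 + 36·x^6 + 9·x^8)·Dx^5  (order 5).
h: a_k = 0, 0, 3/2, 0, -29/8, 0, 203/80, 0, …
ICs: h(0) = 0, h′(0) = 0, h′′(0) = 3, h′′′(0) = 0, h′′′′(0) = -87.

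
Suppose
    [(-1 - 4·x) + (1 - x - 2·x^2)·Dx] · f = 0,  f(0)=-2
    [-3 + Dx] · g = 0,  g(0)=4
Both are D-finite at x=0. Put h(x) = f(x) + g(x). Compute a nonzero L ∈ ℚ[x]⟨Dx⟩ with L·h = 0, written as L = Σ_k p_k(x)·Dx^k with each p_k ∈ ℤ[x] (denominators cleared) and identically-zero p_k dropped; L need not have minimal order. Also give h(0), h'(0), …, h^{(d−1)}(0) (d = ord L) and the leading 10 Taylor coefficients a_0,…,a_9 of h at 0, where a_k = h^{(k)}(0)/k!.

f: a_k = -2, -2, -6, -10, -22, -42, -86, -170, -342, -682, …
g: a_k = 4, 12, 18, 18, 27/2, 81/10, 81/20, 243/140, 729/1120, 243/1120, …
Sum ⇒ L₀ = lclm(L_f,L_g) in ℚ(x)⟨Dx⟩.
L = (-9 - 9·x - 126·x^2 - 72·x^3) + (-3 + 30·x + 51·x^2 - 36·x^3 - 36·x^4)·Dx + (2 - 9·x - 3·x^2 + 20·x^3 + 12·x^4)·Dx^2  (order 2).
h: a_k = 2, 10, 12, 8, -17/2, -339/10, -1639/20, -23557/140, -382311/1120, -763597/1120, …
ICs: h(0) = 2, h′(0) = 10.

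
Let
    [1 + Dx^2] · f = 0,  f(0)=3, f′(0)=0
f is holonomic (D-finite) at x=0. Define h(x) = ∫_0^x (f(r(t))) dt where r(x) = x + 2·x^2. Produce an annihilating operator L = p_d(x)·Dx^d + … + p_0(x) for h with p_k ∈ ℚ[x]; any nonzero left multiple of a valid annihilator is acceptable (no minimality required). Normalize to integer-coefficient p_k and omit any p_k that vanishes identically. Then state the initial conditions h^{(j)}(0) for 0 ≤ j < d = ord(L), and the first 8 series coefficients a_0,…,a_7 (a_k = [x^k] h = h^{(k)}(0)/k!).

L = (1 + 12·x + 48·x^2 + 64·x^3)·Dx - 4·Dx^2 + (1 + 4·x)·Dx^3  (order 3).
h: a_k = 0, 3, 0, -1/2, -3/2, -47/40, 1/6, 719/1680, …
ICs: h(0) = 0, h′(0) = 3, h′′(0) = 0.

f: a_k = 3, 0, -3/2, 0, 1/8, 0, -1/240, 0, …
L₀ from L_f via x↦r, Dx↦r'^{-1}Dx.
h=∫₀ˣh₀: take L = L₀·Dx.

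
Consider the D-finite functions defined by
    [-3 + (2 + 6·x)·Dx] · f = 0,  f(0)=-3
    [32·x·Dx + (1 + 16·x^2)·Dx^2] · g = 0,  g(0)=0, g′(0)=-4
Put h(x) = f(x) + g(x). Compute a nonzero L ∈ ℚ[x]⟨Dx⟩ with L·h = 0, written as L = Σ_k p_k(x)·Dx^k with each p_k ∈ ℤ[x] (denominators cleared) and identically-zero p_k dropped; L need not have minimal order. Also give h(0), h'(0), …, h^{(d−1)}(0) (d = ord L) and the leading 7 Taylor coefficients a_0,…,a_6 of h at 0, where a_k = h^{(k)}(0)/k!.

L = (-192 - 1440·x + 9216·x^2 + 13824·x^3)·Dx + (-155 - 768·x + 4128·x^2 + 36864·x^3 + 48384·x^4)·Dx^2 + (-6 + 110·x + 576·x^2 + 2624·x^3 + 10752·x^4 + 13824·x^5)·Dx^3  (order 3).
h: a_k = -3, -17/2, 27/8, 781/48, 1215/128, -287659/1280, 45927/1024, …
ICs: h(0) = -3, h′(0) = -17/2, h′′(0) = 27/4.

f: a_k = -3, -9/2, 27/8, -81/16, 1215/128, -5103/256, 45927/1024, …
g: a_k = 0, -4, 0, 64/3, 0, -1024/5, 0, …
Sum ⇒ L₀ = lclm(L_f,L_g) in ℚ(x)⟨Dx⟩.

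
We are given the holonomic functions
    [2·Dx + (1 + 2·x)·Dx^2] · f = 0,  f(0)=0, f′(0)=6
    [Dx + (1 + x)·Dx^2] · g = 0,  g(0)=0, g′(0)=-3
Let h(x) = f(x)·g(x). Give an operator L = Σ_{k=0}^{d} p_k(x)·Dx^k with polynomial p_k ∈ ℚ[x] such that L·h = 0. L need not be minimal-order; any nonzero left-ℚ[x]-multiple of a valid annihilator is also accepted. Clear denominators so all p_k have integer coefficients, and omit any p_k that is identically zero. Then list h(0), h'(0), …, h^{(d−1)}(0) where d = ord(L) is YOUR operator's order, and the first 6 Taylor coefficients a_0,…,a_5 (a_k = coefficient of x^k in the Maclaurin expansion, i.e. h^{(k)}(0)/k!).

L = (20 + 48·x + 32·x^2)·Dx + (66 + 268·x + 360·x^2 + 160·x^3)·Dx^2 + (32 + 180·x + 372·x^2 + 336·x^3 + 112·x^4)·Dx^3 + (3 + 22·x + 63·x^2 + 88·x^3 + 60·x^4 + 16·x^5)·Dx^4  (order 4).
h: a_k = 0, 0, -18, 27, -39, 117/2, …
ICs: h(0) = 0, h′(0) = 0, h′′(0) = -36, h′′′(0) = 162.

f: a_k = 0, 6, -6, 8, -12, 96/5, …
g: a_k = 0, -3, 3/2, -1, 3/4, -3/5, …
f·g: L₀ = L_f ⊗_s L_g, ord ≤ 2·2.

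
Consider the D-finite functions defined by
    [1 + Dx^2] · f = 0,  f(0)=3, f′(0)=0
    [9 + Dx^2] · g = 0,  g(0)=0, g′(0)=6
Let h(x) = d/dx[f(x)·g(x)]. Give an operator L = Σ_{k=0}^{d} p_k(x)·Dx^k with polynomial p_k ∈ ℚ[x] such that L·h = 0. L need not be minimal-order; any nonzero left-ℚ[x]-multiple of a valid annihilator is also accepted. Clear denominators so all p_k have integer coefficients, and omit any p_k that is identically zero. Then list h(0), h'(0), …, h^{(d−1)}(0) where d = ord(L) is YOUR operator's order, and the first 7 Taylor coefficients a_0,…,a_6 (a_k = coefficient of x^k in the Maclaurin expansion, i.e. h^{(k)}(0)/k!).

f: a_k = 3, 0, -3/2, 0, 1/8, 0, -1/240, …
g: a_k = 0, 6, 0, -9, 0, 81/20, 0, …
L₀ := L_f ⊗_s L_g (sym. prod.), ord ≤ 4.
Differentiate: ansatz ord ≤ ord L₀ ⇒ L.
L = 64 + 20·Dx^2 + Dx^4  (order 4).
h: a_k = 18, 0, -108, 0, 132, 0, -344/5, …
ICs: h(0) = 18, h′(0) = 0, h′′(0) = -216, h′′′(0) = 0.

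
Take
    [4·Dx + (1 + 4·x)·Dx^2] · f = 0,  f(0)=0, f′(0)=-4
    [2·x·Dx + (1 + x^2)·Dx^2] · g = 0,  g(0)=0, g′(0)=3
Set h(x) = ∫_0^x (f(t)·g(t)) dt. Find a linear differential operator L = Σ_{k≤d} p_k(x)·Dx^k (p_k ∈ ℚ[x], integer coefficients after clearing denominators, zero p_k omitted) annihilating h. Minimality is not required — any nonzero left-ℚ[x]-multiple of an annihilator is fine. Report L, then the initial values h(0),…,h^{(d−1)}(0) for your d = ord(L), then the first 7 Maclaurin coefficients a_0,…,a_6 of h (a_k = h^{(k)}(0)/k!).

L = (144 + 896·x + 560·x^2 + 2304·x^3 + 1920·x^4 + 3328·x^5 + 256·x^7)·Dx^2 + (132 + 304·x + 2252·x^2 + 4144·x^3 + 8896·x^4 + 5952·x^5 + 8960·x^6 + 192·x^7 + 896·x^8)·Dx^3 + (72 + 376·x + 912·x^2 + 2808·x^3 + 3720·x^4 + 6288·x^5 + 3072·x^6 + 4368·x^7 + 192·x^8 + 512·x^9)·Dx^4 + (5 + 48·x + 178·x^2 + 416·x^3 + 729·x^4 + 720·x^5 + 1008·x^6 + 384·x^7 + 516·x^8 + 32·x^9 + 64·x^10)·Dx^5  (order 5).
h: a_k = 0, 0, 0, -4, 6, -12, 92/3, …
ICs: h(0) = 0, h′(0) = 0, h′′(0) = 0, h′′′(0) = -24, h′′′′(0) = 144.

f: a_k = 0, -4, 8, -64/3, 64, -1024/5, 2048/3, …
g: a_k = 0, 3, 0, -1, 0, 3/5, 0, …
h₀=f·g: eliminate ⇒ L₀, order ≤ 2·2.
Integrate: L := L₀·Dx.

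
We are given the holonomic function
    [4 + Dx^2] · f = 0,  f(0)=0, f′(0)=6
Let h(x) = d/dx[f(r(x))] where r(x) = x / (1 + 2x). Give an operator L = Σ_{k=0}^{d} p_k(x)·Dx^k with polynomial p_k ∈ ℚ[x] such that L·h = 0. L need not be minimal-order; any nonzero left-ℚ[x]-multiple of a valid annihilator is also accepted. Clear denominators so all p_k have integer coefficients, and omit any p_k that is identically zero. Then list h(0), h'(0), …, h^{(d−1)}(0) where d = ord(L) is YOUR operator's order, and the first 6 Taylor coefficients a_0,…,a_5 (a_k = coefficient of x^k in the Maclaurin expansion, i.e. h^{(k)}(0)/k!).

L = (28 + 96·x + 96·x^2) + (12 + 72·x + 144·x^2 + 96·x^3)·Dx + (1 + 8·x + 24·x^2 + 32·x^3 + 16·x^4)·Dx^2  (order 2).
h: a_k = 6, -24, 60, -96, 4, 720, …
ICs: h(0) = 6, h′(0) = -24.

f: a_k = 0, 6, 0, -4, 0, 4/5, …
Substitute x→r, Dx→(1/r')Dx; clear ⇒ L₀.
Derive L from L₀ (diff closure).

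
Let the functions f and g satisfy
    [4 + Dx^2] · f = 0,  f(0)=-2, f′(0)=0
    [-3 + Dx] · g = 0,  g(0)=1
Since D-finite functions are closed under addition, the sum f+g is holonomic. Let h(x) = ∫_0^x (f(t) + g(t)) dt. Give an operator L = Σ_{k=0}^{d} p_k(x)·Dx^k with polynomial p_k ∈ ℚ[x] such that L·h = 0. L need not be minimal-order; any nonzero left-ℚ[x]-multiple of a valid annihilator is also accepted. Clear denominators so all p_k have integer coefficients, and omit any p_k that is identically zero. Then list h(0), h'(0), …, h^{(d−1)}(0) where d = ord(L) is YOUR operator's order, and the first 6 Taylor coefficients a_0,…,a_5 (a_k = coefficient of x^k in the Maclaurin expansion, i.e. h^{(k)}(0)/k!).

L = -12·Dx + 4·Dx^2 - 3·Dx^3 + Dx^4  (order 4).
h: a_k = 0, -1, 3/2, 17/6, 9/8, 49/120, …
ICs: h(0) = 0, h′(0) = -1, h′′(0) = 3, h′′′(0) = 17.

f: a_k = -2, 0, 4, 0, -4/3, 0, …
g: a_k = 1, 3, 9/2, 9/2, 27/8, 81/40, …
L₀ := lclm(L_f,L_g); ord L₀ ≤ 2+1.
∫: right-multiply L₀ by Dx.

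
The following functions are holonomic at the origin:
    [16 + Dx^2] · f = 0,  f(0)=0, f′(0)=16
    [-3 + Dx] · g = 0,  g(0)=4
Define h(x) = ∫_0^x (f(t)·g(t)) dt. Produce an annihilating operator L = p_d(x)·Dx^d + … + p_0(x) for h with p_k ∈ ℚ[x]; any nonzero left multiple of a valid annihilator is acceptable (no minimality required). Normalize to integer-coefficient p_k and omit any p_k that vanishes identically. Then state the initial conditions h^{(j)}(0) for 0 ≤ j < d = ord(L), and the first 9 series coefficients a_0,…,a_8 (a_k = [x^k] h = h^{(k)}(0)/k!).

L = 25·Dx - 6·Dx^2 + Dx^3  (order 3).
h: a_k = 0, 0, 32, 64, 88/3, -224/5, -3116/45, -1144/35, 4031/630, …
ICs: h(0) = 0, h′(0) = 0, h′′(0) = 64.

f: a_k = 0, 16, 0, -128/3, 0, 512/15, 0, -4096/315, 0, …
g: a_k = 4, 12, 18, 18, 27/2, 81/10, 81/20, 243/140, 729/1120, …
Product ⇒ symmetric product L₀, ord ≤ 2.
h=∫h₀ ⇒ L = L₀·Dx.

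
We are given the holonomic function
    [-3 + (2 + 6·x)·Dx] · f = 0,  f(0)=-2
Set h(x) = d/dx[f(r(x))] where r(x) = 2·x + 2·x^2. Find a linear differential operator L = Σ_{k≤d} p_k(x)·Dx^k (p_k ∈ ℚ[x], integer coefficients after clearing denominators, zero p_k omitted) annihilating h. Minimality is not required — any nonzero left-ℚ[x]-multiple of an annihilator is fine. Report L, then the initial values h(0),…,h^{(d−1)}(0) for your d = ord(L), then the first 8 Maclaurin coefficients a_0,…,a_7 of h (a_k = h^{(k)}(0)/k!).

L = -1 + (-1 - 8·x - 18·x^2 - 12·x^3)·Dx  (order 1).
h: a_k = -6, 6, -27, 117, -2025/4, 8829/4, -77679/8, 344493/8, …
ICs: h(0) = -6.

f: a_k = -2, -3, 9/4, -27/8, 405/64, -1701/128, 15309/512, -72171/1024, …
f∘r: x↦r, Dx↦Dx/r' in L_f ⇒ L₀.
Derive L from L₀ (diff closure).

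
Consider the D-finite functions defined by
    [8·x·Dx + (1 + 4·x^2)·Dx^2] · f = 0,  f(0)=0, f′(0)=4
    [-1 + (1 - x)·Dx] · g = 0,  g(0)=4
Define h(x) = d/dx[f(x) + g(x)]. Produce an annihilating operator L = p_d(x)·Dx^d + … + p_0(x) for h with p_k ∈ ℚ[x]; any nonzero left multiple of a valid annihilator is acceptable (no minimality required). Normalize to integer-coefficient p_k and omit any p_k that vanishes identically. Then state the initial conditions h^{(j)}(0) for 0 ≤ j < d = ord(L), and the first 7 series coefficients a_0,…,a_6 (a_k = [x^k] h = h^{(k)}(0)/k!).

L = (8 - 32·x - 96·x^2) + (-7 + 8·x + 20·x^2 - 96·x^3)·Dx + (1 + 3·x + 12·x^3 - 16·x^4)·Dx^2  (order 2).
h: a_k = 8, 8, -4, 16, 84, 24, -228, …
ICs: h(0) = 8, h′(0) = 8.

f: a_k = 0, 4, 0, -16/3, 0, 64/5, 0, …
g: a_k = 4, 4, 4, 4, 4, 4, 4, …
f+g: L₀ = lclm(L_f,L_g), ord ≤ 2+1.
h₀' ⇒ L via d/dx closure of L₀.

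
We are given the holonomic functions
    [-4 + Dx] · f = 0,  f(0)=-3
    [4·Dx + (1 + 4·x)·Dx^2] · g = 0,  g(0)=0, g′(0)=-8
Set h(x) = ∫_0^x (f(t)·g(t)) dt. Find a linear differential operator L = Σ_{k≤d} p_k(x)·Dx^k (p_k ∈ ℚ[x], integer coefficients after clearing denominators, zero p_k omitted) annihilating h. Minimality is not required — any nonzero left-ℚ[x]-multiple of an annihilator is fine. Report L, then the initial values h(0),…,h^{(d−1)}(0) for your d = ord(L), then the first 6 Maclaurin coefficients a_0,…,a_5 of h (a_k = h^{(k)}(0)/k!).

f: a_k = -3, -12, -24, -32, -32, -128/5, …
g: a_k = 0, -8, 16, -128/3, 128, -2048/5, …
h₀=f·g: eliminate ⇒ L₀, order ≤ 1·2.
h=∫₀ˣh₀: take L = L₀·Dx.
L = 64·x·Dx + (-4 - 32·x)·Dx^2 + (1 + 4·x)·Dx^3  (order 3).
h: a_k = 0, 0, 12, 16, 32, 0, …
ICs: h(0) = 0, h′(0) = 0, h′′(0) = 24.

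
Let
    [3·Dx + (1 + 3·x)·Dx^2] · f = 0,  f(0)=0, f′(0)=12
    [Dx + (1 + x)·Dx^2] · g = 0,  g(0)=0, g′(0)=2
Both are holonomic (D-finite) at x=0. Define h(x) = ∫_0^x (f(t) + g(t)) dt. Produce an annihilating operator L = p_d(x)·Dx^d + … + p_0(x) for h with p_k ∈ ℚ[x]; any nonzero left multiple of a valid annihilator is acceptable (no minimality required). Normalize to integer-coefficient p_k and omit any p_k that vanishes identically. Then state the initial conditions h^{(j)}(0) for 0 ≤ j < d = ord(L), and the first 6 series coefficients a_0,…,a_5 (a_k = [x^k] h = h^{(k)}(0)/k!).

f: a_k = 0, 12, -18, 36, -81, 972/5, …
g: a_k = 0, 2, -1, 2/3, -1/2, 2/5, …
Weyl lclm of L_f,L_g ⇒ L₀ (ord ≤ 4).
h=∫h₀ ⇒ L = L₀·Dx.
L = 6·Dx^2 + (8 + 12·x)·Dx^3 + (1 + 4·x + 3·x^2)·Dx^4  (order 4).
h: a_k = 0, 0, 7, -19/3, 55/6, -163/10, …
ICs: h(0) = 0, h′(0) = 0, h′′(0) = 14, h′′′(0) = -38.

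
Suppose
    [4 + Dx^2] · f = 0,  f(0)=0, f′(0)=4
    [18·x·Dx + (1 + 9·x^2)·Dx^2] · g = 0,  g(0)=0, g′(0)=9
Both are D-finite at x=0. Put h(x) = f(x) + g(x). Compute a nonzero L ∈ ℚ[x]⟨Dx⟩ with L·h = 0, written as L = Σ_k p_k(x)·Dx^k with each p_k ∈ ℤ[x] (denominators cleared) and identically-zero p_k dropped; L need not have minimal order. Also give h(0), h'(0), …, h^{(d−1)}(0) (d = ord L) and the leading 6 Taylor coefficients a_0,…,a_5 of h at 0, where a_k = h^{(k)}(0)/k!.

L = (-3744·x + 37584·x^3 + 11664·x^5)·Dx + (-28 + 864·x^2 + 10692·x^4 + 5832·x^6)·Dx^2 + (-936·x + 9396·x^3 + 2916·x^5)·Dx^3 + (-7 + 216·x^2 + 2673·x^4 + 1458·x^6)·Dx^4  (order 4).
h: a_k = 0, 13, 0, -89/3, 0, 439/3, …
ICs: h(0) = 0, h′(0) = 13, h′′(0) = 0, h′′′(0) = -178.

f: a_k = 0, 4, 0, -8/3, 0, 8/15, …
g: a_k = 0, 9, 0, -27, 0, 729/5, …
Weyl lclm of L_f,L_g ⇒ L₀ (ord ≤ 4).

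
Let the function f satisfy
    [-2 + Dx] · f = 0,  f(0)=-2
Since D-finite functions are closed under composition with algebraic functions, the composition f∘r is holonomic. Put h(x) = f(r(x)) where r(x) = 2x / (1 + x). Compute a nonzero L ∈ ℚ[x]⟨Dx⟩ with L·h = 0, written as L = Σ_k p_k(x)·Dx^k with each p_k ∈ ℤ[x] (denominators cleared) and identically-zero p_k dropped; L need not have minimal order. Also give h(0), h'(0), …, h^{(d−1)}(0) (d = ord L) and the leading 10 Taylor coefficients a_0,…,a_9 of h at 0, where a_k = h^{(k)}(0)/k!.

f: a_k = -2, -4, -4, -8/3, -4/3, -8/15, -8/45, -16/315, -4/315, -8/2835, …
Substitute x→r, Dx→(1/r')Dx; clear ⇒ L₀.
L = -4 + (1 + 2·x + x^2)·Dx  (order 1).
h: a_k = -2, -8, -8, 8/3, 8/3, -56/15, 88/45, 136/315, -632/315, 6632/2835, …
ICs: h(0) = -2.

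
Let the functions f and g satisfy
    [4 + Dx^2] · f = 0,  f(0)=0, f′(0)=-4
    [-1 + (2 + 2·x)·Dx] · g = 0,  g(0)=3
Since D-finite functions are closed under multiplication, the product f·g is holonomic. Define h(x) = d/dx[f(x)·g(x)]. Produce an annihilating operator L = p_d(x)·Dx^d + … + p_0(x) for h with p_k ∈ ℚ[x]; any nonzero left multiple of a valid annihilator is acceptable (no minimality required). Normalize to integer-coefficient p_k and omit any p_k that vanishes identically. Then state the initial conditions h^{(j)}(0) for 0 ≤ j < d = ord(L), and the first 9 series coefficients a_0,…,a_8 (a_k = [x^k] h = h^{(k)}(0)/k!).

L = (413 + 1344·x + 1696·x^2 + 1024·x^3 + 256·x^4) + (-52 - 180·x - 192·x^2 - 64·x^3)·Dx + (76 + 280·x + 396·x^2 + 256·x^3 + 64·x^4)·Dx^2  (order 2).
h: a_k = -12, -12, 57/2, 13, -341/32, -603/160, 7687/3840, 17/1344, 216983/860160, …
ICs: h(0) = -12, h′(0) = -12.

f: a_k = 0, -4, 0, 8/3, 0, -8/15, 0, 16/315, 0, …
g: a_k = 3, 3/2, -3/8, 3/16, -15/128, 21/256, -63/1024, 99/2048, -1287/32768, …
h₀=f·g: eliminate ⇒ L₀, order ≤ 2·1.
h=h₀': d/dx-closure on L₀ ⇒ L.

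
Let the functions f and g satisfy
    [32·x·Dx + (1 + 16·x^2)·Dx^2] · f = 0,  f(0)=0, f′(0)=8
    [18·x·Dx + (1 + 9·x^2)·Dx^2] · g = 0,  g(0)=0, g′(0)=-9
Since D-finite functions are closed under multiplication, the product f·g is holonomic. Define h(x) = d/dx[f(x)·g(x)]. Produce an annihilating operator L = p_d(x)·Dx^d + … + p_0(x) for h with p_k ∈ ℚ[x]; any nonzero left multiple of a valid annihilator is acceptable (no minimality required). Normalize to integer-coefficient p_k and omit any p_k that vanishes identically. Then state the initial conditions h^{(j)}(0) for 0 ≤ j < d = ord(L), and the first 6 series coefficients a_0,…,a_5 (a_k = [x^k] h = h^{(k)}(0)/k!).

L = (-3456·x - 144000·x^3 - 1327104·x^5 + 4147200·x^7 + 71663616·x^9) + (-100 - 11532·x^2 - 259200·x^4 - 1161216·x^6 + 14515200·x^8 + 107495424·x^10)·Dx + (-200·x - 7880·x^3 - 86400·x^5 + 194112·x^7 + 8294400·x^9 + 35831808·x^11)·Dx^2 + (-1 - 50·x^2 - 769·x^4 + 110736·x^8 + 1036800·x^10 + 2985984·x^12)·Dx^3  (order 3).
h: a_k = 0, -144, 0, 2400, 0, -180144/5, …
ICs: h(0) = 0, h′(0) = -144, h′′(0) = 0.

f: a_k = 0, 8, 0, -128/3, 0, 2048/5, …
g: a_k = 0, -9, 0, 27, 0, -729/5, …
Sym-product of L_f,L_g gives L₀ (≤ ord 4).
Derive L from L₀ (diff closure).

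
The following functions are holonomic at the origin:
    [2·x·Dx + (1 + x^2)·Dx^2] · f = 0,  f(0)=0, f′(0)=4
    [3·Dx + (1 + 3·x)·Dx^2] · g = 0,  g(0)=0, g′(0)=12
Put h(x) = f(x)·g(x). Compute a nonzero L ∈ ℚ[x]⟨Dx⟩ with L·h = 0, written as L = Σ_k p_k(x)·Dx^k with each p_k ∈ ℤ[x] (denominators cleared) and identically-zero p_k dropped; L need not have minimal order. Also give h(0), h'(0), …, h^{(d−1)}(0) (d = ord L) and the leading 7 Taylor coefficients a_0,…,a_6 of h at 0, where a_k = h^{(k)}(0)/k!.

f: a_k = 0, 4, 0, -4/3, 0, 4/5, 0, …
g: a_k = 0, 12, -18, 36, -81, 972/5, -486, …
Sym-product of L_f,L_g gives L₀ (≤ ord 4).
L = (264 + 1260·x + 1008·x^2 + 3420·x^3 + 3240·x^4 + 4212·x^5 + 324·x^7)·Dx + (178 + 660·x + 3828·x^2 + 7308·x^3 + 12960·x^4 + 10044·x^5 + 11340·x^6 + 324·x^7 + 1134·x^8)·Dx^2 + (132 + 608·x + 1728·x^2 + 4568·x^3 + 6456·x^4 + 8856·x^5 + 5184·x^6 + 5544·x^7 + 324·x^8 + 648·x^9)·Dx^3 + (13 + 102·x + 341·x^2 + 744·x^3 + 1138·x^4 + 1236·x^5 + 1386·x^6 + 648·x^7 + 657·x^8 + 54·x^9 + 81·x^10)·Dx^4  (order 4).
h: a_k = 0, 0, 48, -72, 128, -300, 3696/5, …
ICs: h(0) = 0, h′(0) = 0, h′′(0) = 96, h′′′(0) = -432.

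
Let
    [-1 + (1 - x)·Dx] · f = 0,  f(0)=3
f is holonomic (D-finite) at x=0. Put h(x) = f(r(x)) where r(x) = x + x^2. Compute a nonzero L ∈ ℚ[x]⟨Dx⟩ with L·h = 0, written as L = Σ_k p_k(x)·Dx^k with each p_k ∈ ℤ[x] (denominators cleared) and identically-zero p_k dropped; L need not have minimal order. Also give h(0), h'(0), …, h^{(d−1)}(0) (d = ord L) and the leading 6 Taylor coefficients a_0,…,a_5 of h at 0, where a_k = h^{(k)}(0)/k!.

f: a_k = 3, 3, 3, 3, 3, 3, …
Substitute x→r, Dx→(1/r')Dx; clear ⇒ L₀.
L = (1 + 2·x) + (-1 + x + x^2)·Dx  (order 1).
h: a_k = 3, 3, 6, 9, 15, 24, …
ICs: h(0) = 3.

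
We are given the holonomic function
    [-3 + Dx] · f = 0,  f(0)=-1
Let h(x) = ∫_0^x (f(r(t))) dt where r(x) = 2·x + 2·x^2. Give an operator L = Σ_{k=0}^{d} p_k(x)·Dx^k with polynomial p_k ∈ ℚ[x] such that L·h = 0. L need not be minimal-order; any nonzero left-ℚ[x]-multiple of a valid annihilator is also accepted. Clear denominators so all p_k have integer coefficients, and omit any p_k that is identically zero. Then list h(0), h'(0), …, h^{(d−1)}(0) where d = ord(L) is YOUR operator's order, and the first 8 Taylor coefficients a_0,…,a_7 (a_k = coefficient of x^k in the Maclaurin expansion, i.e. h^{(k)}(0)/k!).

L = (-6 - 12·x)·Dx + Dx^2  (order 2).
h: a_k = 0, -1, -3, -8, -18, -36, -324/5, -3744/35, …
ICs: h(0) = 0, h′(0) = -1.

f: a_k = -1, -3, -9/2, -9/2, -27/8, -81/40, -81/80, -243/560, …
h₀=f(r): pull back L_f along r ⇒ L₀.
h=∫h₀ ⇒ L = L₀·Dx.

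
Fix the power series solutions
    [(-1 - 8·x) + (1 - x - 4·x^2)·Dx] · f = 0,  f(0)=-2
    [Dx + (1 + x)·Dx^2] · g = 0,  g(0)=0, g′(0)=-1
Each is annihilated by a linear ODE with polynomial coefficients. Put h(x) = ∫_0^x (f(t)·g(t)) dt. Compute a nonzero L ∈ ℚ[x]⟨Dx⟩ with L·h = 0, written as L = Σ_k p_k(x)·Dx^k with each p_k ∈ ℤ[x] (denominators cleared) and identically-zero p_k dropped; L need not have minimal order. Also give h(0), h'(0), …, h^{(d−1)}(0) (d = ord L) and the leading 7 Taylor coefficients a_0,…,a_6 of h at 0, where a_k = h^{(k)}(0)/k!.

L = (9 + 16·x)·Dx + (1 + 19·x + 20·x^2)·Dx^2 + (-1 + 5·x^2 + 4·x^3)·Dx^3  (order 3).
h: a_k = 0, 0, 1, 1/3, 29/12, 79/30, 1567/180, …
ICs: h(0) = 0, h′(0) = 0, h′′(0) = 2.

f: a_k = -2, -2, -10, -18, -58, -130, -362, …
g: a_k = 0, -1, 1/2, -1/3, 1/4, -1/5, 1/6, …
Sym-product of L_f,L_g gives L₀ (≤ ord 2).
h=∫h₀ ⇒ L = L₀·Dx.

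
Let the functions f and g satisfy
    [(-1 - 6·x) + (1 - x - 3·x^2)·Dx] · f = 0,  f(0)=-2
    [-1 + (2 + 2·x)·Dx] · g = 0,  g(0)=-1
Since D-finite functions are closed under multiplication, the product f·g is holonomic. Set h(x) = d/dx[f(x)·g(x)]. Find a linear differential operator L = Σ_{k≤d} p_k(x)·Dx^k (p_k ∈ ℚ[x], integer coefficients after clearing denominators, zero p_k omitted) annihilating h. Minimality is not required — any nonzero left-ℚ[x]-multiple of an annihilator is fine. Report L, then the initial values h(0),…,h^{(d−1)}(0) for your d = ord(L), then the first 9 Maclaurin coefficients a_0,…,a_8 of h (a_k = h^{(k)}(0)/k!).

L = (35 + 162·x + 381·x^2 + 390·x^3 + 135·x^4) + (-6 - 26·x + 6·x^2 + 122·x^3 + 150·x^4 + 54·x^5)·Dx  (order 1).
h: a_k = 3, 35/2, 429/8, 2819/16, 62545/128, 353013/256, 3749137/1024, 19865443/2048, 820335033/32768, …
ICs: h(0) = 3.

f: a_k = -2, -2, -8, -14, -38, -80, -194, -434, -1016, …
g: a_k = -1, -1/2, 1/8, -1/16, 5/128, -7/256, 21/1024, -33/2048, 429/32768, …
f·g: L₀ = L_f ⊗_s L_g, ord ≤ 1·1.
h₀' ⇒ L via d/dx closure of L₀.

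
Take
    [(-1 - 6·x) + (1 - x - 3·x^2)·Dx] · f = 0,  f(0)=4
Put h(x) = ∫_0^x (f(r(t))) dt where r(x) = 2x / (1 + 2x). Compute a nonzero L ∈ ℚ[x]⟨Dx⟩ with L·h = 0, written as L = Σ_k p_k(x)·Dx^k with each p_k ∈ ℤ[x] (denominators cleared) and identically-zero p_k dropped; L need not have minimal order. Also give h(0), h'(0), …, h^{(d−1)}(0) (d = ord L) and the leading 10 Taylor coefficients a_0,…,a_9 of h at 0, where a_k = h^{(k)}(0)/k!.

f: a_k = 4, 4, 16, 28, 76, 160, 388, 868, 2032, 4636, …
Substitute x→r, Dx→(1/r')Dx; clear ⇒ L₀.
h=∫h₀ ⇒ L = L₀·Dx.
L = (2 + 28·x)·Dx + (-1 - 4·x + 8·x^2 + 24·x^3)·Dx^2  (order 2).
h: a_k = 0, 4, 4, 16, 0, 576/5, -192, 9216/7, -4032, 19456, …
ICs: h(0) = 0, h′(0) = 4.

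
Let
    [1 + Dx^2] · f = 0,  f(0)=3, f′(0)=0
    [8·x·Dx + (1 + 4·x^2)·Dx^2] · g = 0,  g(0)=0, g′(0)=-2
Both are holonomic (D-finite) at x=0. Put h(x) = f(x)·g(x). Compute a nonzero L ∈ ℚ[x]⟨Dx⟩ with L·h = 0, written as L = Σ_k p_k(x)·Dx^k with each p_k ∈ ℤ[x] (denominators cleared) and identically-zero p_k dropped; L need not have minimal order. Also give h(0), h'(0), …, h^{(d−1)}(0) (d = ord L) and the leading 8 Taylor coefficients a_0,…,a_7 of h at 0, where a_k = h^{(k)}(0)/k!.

L = (85 + 944·x^2 + 416·x^4 + 256·x^6 + 256·x^8) + (144·x + 704·x^3 + 768·x^5 + 1024·x^7)·Dx + (90 + 992·x^2 + 576·x^4 + 512·x^6 + 512·x^8)·Dx^2 + (144·x + 704·x^3 + 768·x^5 + 1024·x^7)·Dx^3 + (5 + 48·x^2 + 160·x^4 + 256·x^6 + 256·x^8)·Dx^4  (order 4).
h: a_k = 0, -6, 0, 11, 0, -469/20, 0, 54431/840, …
ICs: h(0) = 0, h′(0) = -6, h′′(0) = 0, h′′′(0) = 66.

f: a_k = 3, 0, -3/2, 0, 1/8, 0, -1/240, 0, …
g: a_k = 0, -2, 0, 8/3, 0, -32/5, 0, 128/7, …
Sym-product of L_f,L_g gives L₀ (≤ ord 4).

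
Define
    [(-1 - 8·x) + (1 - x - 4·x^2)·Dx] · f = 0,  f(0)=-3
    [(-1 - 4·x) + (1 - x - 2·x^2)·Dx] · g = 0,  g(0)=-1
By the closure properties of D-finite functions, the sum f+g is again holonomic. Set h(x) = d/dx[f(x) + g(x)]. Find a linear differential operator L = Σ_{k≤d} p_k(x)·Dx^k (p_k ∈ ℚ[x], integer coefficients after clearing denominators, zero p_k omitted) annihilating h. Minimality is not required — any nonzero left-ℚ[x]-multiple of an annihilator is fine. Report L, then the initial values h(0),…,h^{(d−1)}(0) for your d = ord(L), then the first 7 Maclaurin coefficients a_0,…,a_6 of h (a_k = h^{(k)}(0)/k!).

f: a_k = -3, -3, -15, -27, -87, -195, -543, …
g: a_k = -1, -1, -3, -5, -11, -21, -43, …
L₀ := lclm(L_f,L_g); ord L₀ ≤ 1+1.
Differentiate: ansatz ord ≤ ord L₀ ⇒ L.
L = (-6 - 336·x - 480·x^2 - 1824·x^3 - 3864·x^4 - 6528·x^5 + 2304·x^6) + (6 + 66·x + 156·x^2 + 168·x^3 + 162·x^4 - 3768·x^5 - 3456·x^6 + 1536·x^7)·Dx + (-1 + 2·x - 13·x^2 - 28·x^3 + 222·x^4 + 134·x^5 - 612·x^6 - 320·x^7 + 192·x^8)·Dx^2  (order 2).
h: a_k = -4, -36, -96, -392, -1080, -3516, -9856, …
ICs: h(0) = -4, h′(0) = -36.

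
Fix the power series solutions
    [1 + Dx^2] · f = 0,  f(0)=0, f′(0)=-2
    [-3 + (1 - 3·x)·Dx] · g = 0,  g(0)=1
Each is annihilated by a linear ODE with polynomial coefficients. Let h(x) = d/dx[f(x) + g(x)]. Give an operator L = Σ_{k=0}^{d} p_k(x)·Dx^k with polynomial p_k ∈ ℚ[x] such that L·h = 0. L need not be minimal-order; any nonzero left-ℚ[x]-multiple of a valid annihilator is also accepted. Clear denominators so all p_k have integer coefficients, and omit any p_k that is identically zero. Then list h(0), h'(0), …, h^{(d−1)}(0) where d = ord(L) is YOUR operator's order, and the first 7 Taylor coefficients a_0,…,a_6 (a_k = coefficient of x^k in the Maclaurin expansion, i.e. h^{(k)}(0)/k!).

L = (654 - 36·x + 54·x^2) + (-55 + 171·x - 27·x^2 + 27·x^3)·Dx + (654 - 36·x + 54·x^2)·Dx^2 + (-55 + 171·x - 27·x^2 + 27·x^3)·Dx^3  (order 3).
h: a_k = 1, 18, 82, 324, 14579/12, 4374, 5511241/360, …
ICs: h(0) = 1, h′(0) = 18, h′′(0) = 164.

f: a_k = 0, -2, 0, 1/3, 0, -1/60, 0, …
g: a_k = 1, 3, 9, 27, 81, 243, 729, …
Sum ⇒ L₀ = lclm(L_f,L_g) in ℚ(x)⟨Dx⟩.
h=h₀': d/dx-closure on L₀ ⇒ L.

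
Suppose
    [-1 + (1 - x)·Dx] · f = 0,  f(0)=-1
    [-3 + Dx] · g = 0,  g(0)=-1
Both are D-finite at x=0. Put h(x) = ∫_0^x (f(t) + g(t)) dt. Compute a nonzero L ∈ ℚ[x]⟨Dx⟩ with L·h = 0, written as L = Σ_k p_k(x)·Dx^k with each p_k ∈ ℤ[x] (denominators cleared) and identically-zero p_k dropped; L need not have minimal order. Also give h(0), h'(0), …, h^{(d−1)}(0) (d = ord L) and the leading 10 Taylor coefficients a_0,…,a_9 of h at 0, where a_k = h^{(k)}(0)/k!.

f: a_k = -1, -1, -1, -1, -1, -1, -1, -1, -1, -1, …
g: a_k = -1, -3, -9/2, -9/2, -27/8, -81/40, -81/80, -243/560, -729/4480, -243/4480, …
Sum ⇒ L₀ = lclm(L_f,L_g) in ℚ(x)⟨Dx⟩.
h=∫h₀ ⇒ L = L₀·Dx.
L = (3 - 9·x)·Dx + (-7 + 18·x - 9·x^2)·Dx^2 + (2 - 5·x + 3·x^2)·Dx^3  (order 3).
h: a_k = 0, -2, -2, -11/6, -11/8, -7/8, -121/240, -23/80, -803/4480, -5209/40320, …
ICs: h(0) = 0, h′(0) = -2, h′′(0) = -4.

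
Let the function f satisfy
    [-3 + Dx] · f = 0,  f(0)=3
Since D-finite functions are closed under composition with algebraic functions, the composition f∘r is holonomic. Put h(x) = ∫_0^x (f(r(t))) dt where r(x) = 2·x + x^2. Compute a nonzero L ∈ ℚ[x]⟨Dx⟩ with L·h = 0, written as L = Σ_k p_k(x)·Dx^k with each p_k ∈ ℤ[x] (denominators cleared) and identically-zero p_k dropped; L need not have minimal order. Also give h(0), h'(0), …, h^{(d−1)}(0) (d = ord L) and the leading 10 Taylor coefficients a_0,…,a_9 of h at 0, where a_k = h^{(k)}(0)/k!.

f: a_k = 3, 9, 27/2, 27/2, 81/8, 243/40, 243/80, 729/560, 2187/4480, 729/4480, …
Substitute x→r, Dx→(1/r')Dx; clear ⇒ L₀.
∫: right-multiply L₀ by Dx.
L = (-6 - 6·x)·Dx + Dx^2  (order 2).
h: a_k = 0, 3, 9, 21, 81/2, 135/2, 999/10, 9369/70, 46089/280, 52587/280, …
ICs: h(0) = 0, h′(0) = 3.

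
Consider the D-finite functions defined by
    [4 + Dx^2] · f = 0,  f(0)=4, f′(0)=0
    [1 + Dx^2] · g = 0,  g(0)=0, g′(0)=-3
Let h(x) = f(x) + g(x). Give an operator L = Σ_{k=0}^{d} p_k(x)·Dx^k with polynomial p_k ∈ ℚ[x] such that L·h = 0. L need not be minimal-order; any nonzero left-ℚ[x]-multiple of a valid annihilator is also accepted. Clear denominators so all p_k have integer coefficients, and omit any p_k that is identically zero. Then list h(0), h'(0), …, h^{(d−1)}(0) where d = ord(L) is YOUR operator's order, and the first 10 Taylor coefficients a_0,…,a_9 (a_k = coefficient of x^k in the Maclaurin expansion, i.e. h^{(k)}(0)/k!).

f: a_k = 4, 0, -8, 0, 8/3, 0, -16/45, 0, 8/315, 0, …
g: a_k = 0, -3, 0, 1/2, 0, -1/40, 0, 1/1680, 0, -1/120960, …
Sum ⇒ L₀ = lclm(L_f,L_g) in ℚ(x)⟨Dx⟩.
L = 4 + 5·Dx^2 + Dx^4  (order 4).
h: a_k = 4, -3, -8, 1/2, 8/3, -1/40, -16/45, 1/1680, 8/315, -1/120960, …
ICs: h(0) = 4, h′(0) = -3, h′′(0) = -16, h′′′(0) = 3.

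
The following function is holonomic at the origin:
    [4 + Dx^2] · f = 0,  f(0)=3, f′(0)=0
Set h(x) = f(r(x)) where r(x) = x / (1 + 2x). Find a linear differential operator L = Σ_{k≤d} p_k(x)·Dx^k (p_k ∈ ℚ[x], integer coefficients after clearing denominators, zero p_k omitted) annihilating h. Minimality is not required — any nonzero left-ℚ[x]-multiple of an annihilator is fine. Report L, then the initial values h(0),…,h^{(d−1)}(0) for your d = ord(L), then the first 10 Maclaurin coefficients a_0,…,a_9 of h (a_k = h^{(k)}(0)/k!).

L = 4 + (4 + 24·x + 48·x^2 + 32·x^3)·Dx + (1 + 8·x + 24·x^2 + 32·x^3 + 16·x^4)·Dx^2  (order 2).
h: a_k = 3, 0, -6, 24, -70, 176, -6004/15, 4176/5, -33398/21, 281312/105, …
ICs: h(0) = 3, h′(0) = 0.

f: a_k = 3, 0, -6, 0, 2, 0, -4/15, 0, 2/105, 0, …
h₀=f(r): pull back L_f along r ⇒ L₀.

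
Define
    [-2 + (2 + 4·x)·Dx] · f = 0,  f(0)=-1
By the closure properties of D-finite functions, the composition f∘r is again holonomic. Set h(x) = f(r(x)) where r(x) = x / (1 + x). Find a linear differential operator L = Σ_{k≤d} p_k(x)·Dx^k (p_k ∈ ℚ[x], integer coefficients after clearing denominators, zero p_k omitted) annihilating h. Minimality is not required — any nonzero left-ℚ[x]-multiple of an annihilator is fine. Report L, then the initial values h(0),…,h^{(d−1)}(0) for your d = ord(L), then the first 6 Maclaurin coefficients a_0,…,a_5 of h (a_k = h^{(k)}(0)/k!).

L = -1 + (1 + 4·x + 3·x^2)·Dx  (order 1).
h: a_k = -1, -1, 3/2, -5/2, 37/8, -75/8, …
ICs: h(0) = -1.

f: a_k = -1, -1, 1/2, -1/2, 5/8, -7/8, …
h₀=f(r): pull back L_f along r ⇒ L₀.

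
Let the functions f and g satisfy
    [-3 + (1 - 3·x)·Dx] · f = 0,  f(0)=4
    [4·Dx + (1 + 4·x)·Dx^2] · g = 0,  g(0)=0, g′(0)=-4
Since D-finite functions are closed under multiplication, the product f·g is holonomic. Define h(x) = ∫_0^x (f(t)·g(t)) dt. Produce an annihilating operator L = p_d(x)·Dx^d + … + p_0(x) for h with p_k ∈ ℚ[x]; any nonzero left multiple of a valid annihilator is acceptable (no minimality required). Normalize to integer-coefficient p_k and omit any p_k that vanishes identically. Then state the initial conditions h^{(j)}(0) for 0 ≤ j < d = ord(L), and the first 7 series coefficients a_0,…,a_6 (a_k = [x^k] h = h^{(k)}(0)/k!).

f: a_k = 4, 12, 36, 108, 324, 972, 2916, …
g: a_k = 0, -4, 8, -64/3, 64, -1024/5, 2048/3, …
Product ⇒ symmetric product L₀, ord ≤ 2.
Integrate: L := L₀·Dx.
L = 12·Dx + (2 + 36·x)·Dx^2 + (-1 - x + 12·x^2)·Dx^3  (order 3).
h: a_k = 0, 0, -8, -16/3, -100/3, -144/5, -3128/15, …
ICs: h(0) = 0, h′(0) = 0, h′′(0) = -16.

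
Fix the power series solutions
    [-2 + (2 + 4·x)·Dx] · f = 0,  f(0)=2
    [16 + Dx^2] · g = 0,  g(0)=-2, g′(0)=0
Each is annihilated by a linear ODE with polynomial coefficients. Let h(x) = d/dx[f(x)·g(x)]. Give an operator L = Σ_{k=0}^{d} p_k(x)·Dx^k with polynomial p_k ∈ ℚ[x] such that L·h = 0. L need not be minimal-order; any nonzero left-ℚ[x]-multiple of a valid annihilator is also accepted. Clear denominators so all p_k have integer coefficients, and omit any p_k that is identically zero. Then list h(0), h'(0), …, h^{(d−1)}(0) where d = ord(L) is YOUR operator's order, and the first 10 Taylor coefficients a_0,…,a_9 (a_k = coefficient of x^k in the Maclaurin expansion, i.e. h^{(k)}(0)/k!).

L = (413 + 2688·x + 6784·x^2 + 8192·x^3 + 4096·x^4) + (-26 - 180·x - 384·x^2 - 256·x^3)·Dx + (19 + 140·x + 396·x^2 + 512·x^3 + 256·x^4)·Dx^2  (order 2).
h: a_k = -4, 68, 90, -674/3, -905/6, 5281/30, 26677/180, -199649/1260, 112887/1120, -20939279/90720, …
ICs: h(0) = -4, h′(0) = 68.

f: a_k = 2, 2, -1, 1, -5/4, 7/4, -21/8, 33/8, -429/64, 715/64, …
g: a_k = -2, 0, 16, 0, -64/3, 0, 512/45, 0, -1024/315, 0, …
h₀=f·g: eliminate ⇒ L₀, order ≤ 1·2.
h₀' ⇒ L via d/dx closure of L₀.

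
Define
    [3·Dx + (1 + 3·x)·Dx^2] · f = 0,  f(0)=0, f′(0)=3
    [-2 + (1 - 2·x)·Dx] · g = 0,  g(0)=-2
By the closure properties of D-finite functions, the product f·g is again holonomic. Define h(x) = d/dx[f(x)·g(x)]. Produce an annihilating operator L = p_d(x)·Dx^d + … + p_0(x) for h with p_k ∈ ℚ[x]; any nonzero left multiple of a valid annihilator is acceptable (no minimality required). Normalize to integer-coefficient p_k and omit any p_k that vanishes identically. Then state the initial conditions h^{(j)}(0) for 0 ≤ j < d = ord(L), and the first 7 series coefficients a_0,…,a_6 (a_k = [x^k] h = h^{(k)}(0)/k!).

L = 24 + 30·x·Dx + (-1 - x + 6·x^2)·Dx^2  (order 2).
h: a_k = -6, -6, -72, -30, -561, 558/5, -20568/5, …
ICs: h(0) = -6, h′(0) = -6.

f: a_k = 0, 3, -9/2, 9, -81/4, 243/5, -243/2, …
g: a_k = -2, -4, -8, -16, -32, -64, -128, …
f·g: L₀ = L_f ⊗_s L_g, ord ≤ 2·1.
h₀' ⇒ L via d/dx closure of L₀.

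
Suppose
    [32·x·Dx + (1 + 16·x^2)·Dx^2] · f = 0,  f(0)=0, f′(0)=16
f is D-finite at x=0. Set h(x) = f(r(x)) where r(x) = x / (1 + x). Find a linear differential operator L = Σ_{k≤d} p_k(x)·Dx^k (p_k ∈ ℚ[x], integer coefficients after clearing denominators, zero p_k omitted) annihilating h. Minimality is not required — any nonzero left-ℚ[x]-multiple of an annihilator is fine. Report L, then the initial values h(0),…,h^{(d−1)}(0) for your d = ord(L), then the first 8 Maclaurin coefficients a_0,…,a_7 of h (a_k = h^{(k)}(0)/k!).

L = (2 + 34·x)·Dx + (1 + 2·x + 17·x^2)·Dx^2  (order 2).
h: a_k = 0, 16, -16, -208/3, 240, 1616/5, -9776/3, 11632/7, …
ICs: h(0) = 0, h′(0) = 16.

f: a_k = 0, 16, 0, -256/3, 0, 4096/5, 0, -65536/7, …
f∘r: x↦r, Dx↦Dx/r' in L_f ⇒ L₀.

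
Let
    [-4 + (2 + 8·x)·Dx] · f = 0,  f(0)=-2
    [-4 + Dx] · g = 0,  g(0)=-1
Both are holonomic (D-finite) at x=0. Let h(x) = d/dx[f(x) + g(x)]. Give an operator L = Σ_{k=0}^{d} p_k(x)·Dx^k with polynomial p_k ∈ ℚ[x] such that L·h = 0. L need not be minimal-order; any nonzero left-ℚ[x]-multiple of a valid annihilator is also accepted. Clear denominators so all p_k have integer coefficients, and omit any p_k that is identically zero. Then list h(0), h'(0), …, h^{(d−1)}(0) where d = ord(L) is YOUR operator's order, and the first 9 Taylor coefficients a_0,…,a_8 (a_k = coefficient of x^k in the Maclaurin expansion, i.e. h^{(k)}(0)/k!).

L = (-40 - 64·x) + (-2 - 64·x - 128·x^2)·Dx + (3 + 20·x + 32·x^2)·Dx^2  (order 2).
h: a_k = -8, -8, -56, 112/3, -968/3, 14608/15, -167344/45, 4320224/315, -16218248/315, …
ICs: h(0) = -8, h′(0) = -8.

f: a_k = -2, -4, 4, -8, 20, -56, 168, -528, 1716, …
g: a_k = -1, -4, -8, -32/3, -32/3, -128/15, -256/45, -1024/315, -512/315, …
L₀ := lclm(L_f,L_g); ord L₀ ≤ 1+1.
h=h₀': d/dx-closure on L₀ ⇒ L.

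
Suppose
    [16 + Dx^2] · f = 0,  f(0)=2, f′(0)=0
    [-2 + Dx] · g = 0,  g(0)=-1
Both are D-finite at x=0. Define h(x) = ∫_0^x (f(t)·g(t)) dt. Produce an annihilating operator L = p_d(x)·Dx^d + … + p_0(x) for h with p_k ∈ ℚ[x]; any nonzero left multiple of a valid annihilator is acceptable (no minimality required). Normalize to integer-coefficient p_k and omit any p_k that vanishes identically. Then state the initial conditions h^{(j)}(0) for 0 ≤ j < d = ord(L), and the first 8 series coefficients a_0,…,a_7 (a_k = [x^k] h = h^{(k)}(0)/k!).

f: a_k = 2, 0, -16, 0, 64/3, 0, -512/45, 0, …
g: a_k = -1, -2, -2, -4/3, -2/3, -4/15, -4/45, -8/315, …
f·g: L₀ = L_f ⊗_s L_g, ord ≤ 2·1.
h=∫h₀ ⇒ L = L₀·Dx.
L = 20·Dx - 4·Dx^2 + Dx^3  (order 3).
h: a_k = 0, -2, -2, 4, 22/3, 28/15, -164/45, -104/35, …
ICs: h(0) = 0, h′(0) = -2, h′′(0) = -4.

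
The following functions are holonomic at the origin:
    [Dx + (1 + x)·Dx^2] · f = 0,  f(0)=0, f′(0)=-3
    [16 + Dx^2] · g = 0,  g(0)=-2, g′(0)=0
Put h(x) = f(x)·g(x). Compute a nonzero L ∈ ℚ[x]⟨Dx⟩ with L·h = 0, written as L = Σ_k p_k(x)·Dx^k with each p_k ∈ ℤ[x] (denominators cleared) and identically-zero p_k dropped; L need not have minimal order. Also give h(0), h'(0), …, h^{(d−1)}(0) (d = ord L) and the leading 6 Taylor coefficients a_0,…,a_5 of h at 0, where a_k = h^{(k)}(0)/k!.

f: a_k = 0, -3, 3/2, -1, 3/4, -3/5, …
g: a_k = -2, 0, 16, 0, -64/3, 0, …
f·g: L₀ = L_f ⊗_s L_g, ord ≤ 2·2.
L = (15072 + 62976·x + 97024·x^2 + 65536·x^3 + 16384·x^4) + (1984 + 6080·x + 6144·x^2 + 2048·x^3)·Dx + (1950 + 8000·x + 12192·x^2 + 8192·x^3 + 2048·x^4)·Dx^2 + (124 + 380·x + 384·x^2 + 128·x^3)·Dx^3 + (63 + 254·x + 383·x^2 + 256·x^3 + 64·x^4)·Dx^4  (order 4).
h: a_k = 0, 6, -3, -46, 45/2, 246/5, …
ICs: h(0) = 0, h′(0) = 6, h′′(0) = -6, h′′′(0) = -276.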